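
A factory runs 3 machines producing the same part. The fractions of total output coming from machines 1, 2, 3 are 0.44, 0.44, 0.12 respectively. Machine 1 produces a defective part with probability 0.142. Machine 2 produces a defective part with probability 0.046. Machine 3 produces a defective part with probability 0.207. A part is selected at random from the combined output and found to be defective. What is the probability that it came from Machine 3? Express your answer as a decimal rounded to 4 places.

Posterior probability ≈ 0.2309

P(defective|M1) = 0.142; P(defective|M2) = 0.046; P(defective|M3) = 0.207.
Prior × likelihood for each source: 0.44·0.142=0.06248, 0.44·0.046=0.02024, 0.12·0.207=0.02484. Summing gives P(defective) = 0.10756.
P(Machine 3 | defective) = 0.02484 / 0.10756 = 0.2309.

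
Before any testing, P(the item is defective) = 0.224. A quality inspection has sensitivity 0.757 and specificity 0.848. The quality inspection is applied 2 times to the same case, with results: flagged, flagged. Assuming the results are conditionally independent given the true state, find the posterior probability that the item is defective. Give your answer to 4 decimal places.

Posterior P(H) ≈ 0.8774

Let H be the event that the item is defective; start with P(H) = 0.224. P('flagged'|H) = 0.757, P('flagged'|¬H) = 0.152.
Update on result 1 ('flagged'): P(H) ← 0.757·0.2240 / (0.757·0.2240 + 0.152·0.7760) = 0.16957/0.28752 = 0.5898.
Update on result 2 ('flagged'): P(H) ← 0.757·0.5898 / (0.757·0.5898 + 0.152·0.4102) = 0.44645/0.50881 = 0.8774.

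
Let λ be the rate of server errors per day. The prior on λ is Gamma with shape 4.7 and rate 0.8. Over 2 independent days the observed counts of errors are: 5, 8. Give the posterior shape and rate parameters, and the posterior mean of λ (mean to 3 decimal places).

The Poisson likelihood adds the total count to the shape and the number of exposure periods to the rate. Here ∑xᵢ = 13 and n = 2, so shape 4.7→17.7 and rate 0.8→2.8.
E[λ | data] = 17.7/2.8 = 6.321.

Posterior: Gamma(shape=17.7, rate=2.8); mean ≈ 6.321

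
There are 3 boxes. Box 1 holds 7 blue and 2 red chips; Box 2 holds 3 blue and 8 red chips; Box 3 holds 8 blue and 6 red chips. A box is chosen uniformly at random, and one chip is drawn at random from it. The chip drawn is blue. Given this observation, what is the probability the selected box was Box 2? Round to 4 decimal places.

Tabulate prior·likelihood by source: [1] prior 0.333333, lik 0.7778, product 0.2593; [2] prior 0.333333, lik 0.2727, product 0.09091; [3] prior 0.333333, lik 0.5714, product 0.1905.
Normalizing constant = 0.54064; the posterior for Box 2 is its product over the sum, 0.09091/0.54064 = 0.1681.

Posterior probability ≈ 0.1681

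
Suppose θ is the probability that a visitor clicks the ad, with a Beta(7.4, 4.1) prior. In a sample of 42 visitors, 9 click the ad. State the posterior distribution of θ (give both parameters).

Observing 9 successes and 33 failures updates Beta(7.4, 4.1) by adding the success and failure counts to the two shape parameters: α = 7.4+9 = 16.4, β = 4.1+33 = 37.1.

Posterior: Beta(16.4, 37.1)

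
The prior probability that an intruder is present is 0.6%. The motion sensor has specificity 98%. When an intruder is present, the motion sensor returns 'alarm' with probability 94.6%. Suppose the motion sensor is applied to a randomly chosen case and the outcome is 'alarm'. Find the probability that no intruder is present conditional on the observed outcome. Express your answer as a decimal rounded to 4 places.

Write H for 'an intruder is present'. Prior odds H:¬H = 0.006/0.994 = 0.0060362. For the 'alarm' outcome, the likelihood ratio is 0.946/0.02 = 47.300.
Posterior odds = 0.0060362 × 47.300 = 0.28551, so P(H|E) = 0.28551/(1+0.28551) = 0.2221. Then P(¬H|E) = 1 − 0.2221 = 0.7779.

P(¬H | E) ≈ 0.7779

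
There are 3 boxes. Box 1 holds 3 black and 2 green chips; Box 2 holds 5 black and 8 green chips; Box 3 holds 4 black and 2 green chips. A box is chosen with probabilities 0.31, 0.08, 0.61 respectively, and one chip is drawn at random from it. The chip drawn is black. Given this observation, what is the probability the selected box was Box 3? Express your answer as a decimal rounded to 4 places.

P(black|Box 1) = 0.6; P(black|Box 2) = 0.3846; P(black|Box 3) = 0.6667.
Prior × likelihood for each source: 0.31·0.6=0.1860, 0.08·0.3846=0.03077, 0.61·0.6667=0.4067. Summing gives P(black) = 0.62344.
P(Box 3 | black) = 0.4067 / 0.62344 = 0.6523.

Posterior probability ≈ 0.6523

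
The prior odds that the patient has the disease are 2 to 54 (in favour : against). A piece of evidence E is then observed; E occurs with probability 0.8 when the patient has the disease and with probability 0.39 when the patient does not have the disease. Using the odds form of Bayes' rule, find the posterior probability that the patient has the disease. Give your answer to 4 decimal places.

Prior odds = 2/54 = 0.037037.
Likelihood ratio for E = 0.8/0.39 = 2.0513.
Posterior odds = prior odds × LR = 0.075973.
Posterior probability = odds/(1+odds) = 0.075973/1.0760 = 0.0706.

Posterior probability ≈ 0.0706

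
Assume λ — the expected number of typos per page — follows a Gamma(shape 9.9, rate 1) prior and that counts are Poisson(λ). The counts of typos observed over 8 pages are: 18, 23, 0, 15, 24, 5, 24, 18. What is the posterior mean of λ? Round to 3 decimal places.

The Poisson likelihood adds the total count to the shape and the number of exposure periods to the rate. Here ∑xᵢ = 127 and n = 8, so shape 9.9→136.9 and rate 1→9.
E[λ | data] = 136.9/9 = 15.211.

Posterior mean ≈ 15.211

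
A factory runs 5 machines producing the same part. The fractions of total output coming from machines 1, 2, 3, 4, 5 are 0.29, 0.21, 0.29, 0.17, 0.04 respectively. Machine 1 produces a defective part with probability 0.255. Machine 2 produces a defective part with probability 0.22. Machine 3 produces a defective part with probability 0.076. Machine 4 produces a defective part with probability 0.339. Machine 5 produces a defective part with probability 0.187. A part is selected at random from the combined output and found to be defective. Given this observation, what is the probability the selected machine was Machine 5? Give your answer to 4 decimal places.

Posterior probability ≈ 0.0361

Tabulate prior·likelihood by source: [1] prior 0.29, lik 0.255, product 0.07395; [2] prior 0.21, lik 0.22, product 0.04620; [3] prior 0.29, lik 0.076, product 0.02204; [4] prior 0.17, lik 0.339, product 0.05763; [5] prior 0.04, lik 0.187, product 0.007480.
Normalizing constant = 0.20730; the posterior for Machine 5 is its product over the sum, 0.007480/0.20730 = 0.0361.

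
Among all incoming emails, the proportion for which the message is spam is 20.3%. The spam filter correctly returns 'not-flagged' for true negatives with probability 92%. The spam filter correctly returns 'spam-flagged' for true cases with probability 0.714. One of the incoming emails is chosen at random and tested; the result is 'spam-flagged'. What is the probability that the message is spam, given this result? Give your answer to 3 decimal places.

Write H for 'the message is spam'. Prior odds H:¬H = 0.203/0.797 = 0.25471. For the 'spam-flagged' outcome, the likelihood ratio is 0.714/0.08 = 8.9250.
Posterior odds = 0.25471 × 8.9250 = 2.2732, so P(H|E) = 2.2732/(1+2.2732) = 0.694.

P(H | E) ≈ 0.694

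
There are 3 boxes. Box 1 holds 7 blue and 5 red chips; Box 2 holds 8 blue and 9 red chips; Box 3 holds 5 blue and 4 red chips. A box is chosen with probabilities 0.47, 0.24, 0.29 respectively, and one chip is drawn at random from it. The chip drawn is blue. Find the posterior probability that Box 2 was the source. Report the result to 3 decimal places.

Posterior probability ≈ 0.206

Tabulate prior·likelihood by source: [1] prior 0.47, lik 0.5833, product 0.2742; [2] prior 0.24, lik 0.4706, product 0.1129; [3] prior 0.29, lik 0.5556, product 0.1611.
Normalizing constant = 0.54822; the posterior for Box 2 is its product over the sum, 0.1129/0.54822 = 0.206.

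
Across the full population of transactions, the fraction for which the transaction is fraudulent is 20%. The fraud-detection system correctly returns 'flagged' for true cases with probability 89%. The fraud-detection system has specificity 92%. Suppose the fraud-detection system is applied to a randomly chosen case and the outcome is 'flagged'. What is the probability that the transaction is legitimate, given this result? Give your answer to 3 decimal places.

Let H be the event that the transaction is fraudulent. P(H) = 0.2, so P(¬H) = 0.8. With E the 'flagged' result, P(E|H) = 0.89 and P(E|¬H) = 0.08.
P(E) = 0.89·0.2 + 0.08·0.8 = 0.17800 + 0.064000 = 0.24200.
By Bayes' theorem, P(H|E) = 0.17800 / 0.24200 = 0.736. Hence P(¬H|E) = 1 − 0.736 = 0.264.

P(¬H | E) ≈ 0.264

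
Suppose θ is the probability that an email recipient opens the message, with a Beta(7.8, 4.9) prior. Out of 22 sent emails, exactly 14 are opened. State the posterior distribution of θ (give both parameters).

The binomial likelihood is conjugate to the Beta prior: with 14 successes and 8 failures, the posterior is Beta(7.8+14, 4.9+8) = Beta(21.8, 12.9).

Posterior: Beta(21.8, 12.9)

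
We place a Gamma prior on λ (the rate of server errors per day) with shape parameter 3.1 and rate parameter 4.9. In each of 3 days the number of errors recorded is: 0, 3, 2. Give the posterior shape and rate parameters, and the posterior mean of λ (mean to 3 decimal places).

Posterior: Gamma(shape=8.1, rate=7.9); mean ≈ 1.025

The Poisson likelihood adds the total count to the shape and the number of exposure periods to the rate. Here ∑xᵢ = 5 and n = 3, so shape 3.1→8.1 and rate 4.9→7.9.
E[λ | data] = 8.1/7.9 = 1.025.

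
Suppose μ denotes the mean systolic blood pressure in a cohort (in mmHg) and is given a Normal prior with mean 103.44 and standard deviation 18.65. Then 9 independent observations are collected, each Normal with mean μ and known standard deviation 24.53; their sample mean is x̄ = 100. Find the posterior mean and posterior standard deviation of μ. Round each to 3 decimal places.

With known σ, the Normal prior is conjugate. Weight on the data is w = (n/σ²)/(n/σ² + 1/τ₀²) = 0.0149571/(0.0149571+0.00287503) = 0.83877.
Posterior mean = w·x̄ + (1−w)·μ₀ = 0.83877·100 + 0.16123·103.44 = 100.555. Posterior variance = 1/(0.0149571+0.00287503) = 56.0785, so SD = 7.489.

Posterior mean ≈ 100.555; posterior SD ≈ 7.489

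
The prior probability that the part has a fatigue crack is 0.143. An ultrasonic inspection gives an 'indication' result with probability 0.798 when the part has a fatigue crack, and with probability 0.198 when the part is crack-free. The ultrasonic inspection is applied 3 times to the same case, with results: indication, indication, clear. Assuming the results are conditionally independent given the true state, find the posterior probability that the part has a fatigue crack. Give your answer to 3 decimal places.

Posterior P(H) ≈ 0.406

With H the event that the part has a fatigue crack, the joint likelihood of the observed sequence is P(data|H) = 0.798·0.798·0.202 = 0.12863 and P(data|¬H) = 0.198·0.198·0.802 = 0.031442.
Bayes: P(H|data) = 0.143·0.12863 / (0.143·0.12863 + 0.857·0.031442) = 0.018395/0.045340 = 0.4057.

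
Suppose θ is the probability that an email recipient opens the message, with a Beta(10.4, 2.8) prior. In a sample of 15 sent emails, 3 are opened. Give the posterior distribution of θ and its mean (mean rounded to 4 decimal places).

The binomial likelihood is conjugate to the Beta prior: with 3 successes and 12 failures, the posterior is Beta(10.4+3, 2.8+12) = Beta(13.4, 14.8).
Posterior mean = α/(α+β) = 13.4/28.2 = 0.4752.

Posterior: Beta(13.4, 14.8); mean ≈ 0.4752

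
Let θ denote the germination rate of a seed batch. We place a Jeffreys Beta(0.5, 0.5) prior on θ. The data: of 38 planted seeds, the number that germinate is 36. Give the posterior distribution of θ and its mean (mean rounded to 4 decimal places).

Posterior: Beta(36.5, 2.5); mean ≈ 0.9359

The binomial likelihood is conjugate to the Beta prior: with 36 successes and 2 failures, the posterior is Beta(0.5+36, 0.5+2) = Beta(36.5, 2.5).
Posterior mean = α/(α+β) = 36.5/39 = 0.9359.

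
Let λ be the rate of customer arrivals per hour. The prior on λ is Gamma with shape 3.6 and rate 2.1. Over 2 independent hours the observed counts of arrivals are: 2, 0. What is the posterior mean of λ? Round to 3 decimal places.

Posterior mean ≈ 1.366

The Poisson likelihood adds the total count to the shape and the number of exposure periods to the rate. Here ∑xᵢ = 2 and n = 2, so shape 3.6→5.6 and rate 2.1→4.1.
E[λ | data] = 5.6/4.1 = 1.366.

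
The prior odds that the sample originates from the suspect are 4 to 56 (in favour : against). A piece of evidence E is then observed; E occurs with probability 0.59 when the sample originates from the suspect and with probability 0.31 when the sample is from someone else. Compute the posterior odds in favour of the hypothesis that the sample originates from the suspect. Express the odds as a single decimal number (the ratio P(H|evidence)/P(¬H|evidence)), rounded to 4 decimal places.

Prior odds = 4/56 = 0.071429.
Likelihood ratio for E = 0.59/0.31 = 1.9032.
Posterior odds = prior odds × LR = 0.13594.

Posterior odds ≈ 0.1359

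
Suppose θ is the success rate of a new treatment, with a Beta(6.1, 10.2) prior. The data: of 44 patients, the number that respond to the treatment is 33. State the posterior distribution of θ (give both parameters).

Posterior: Beta(39.1, 21.2)

The binomial likelihood is conjugate to the Beta prior: with 33 successes and 11 failures, the posterior is Beta(6.1+33, 10.2+11) = Beta(39.1, 21.2).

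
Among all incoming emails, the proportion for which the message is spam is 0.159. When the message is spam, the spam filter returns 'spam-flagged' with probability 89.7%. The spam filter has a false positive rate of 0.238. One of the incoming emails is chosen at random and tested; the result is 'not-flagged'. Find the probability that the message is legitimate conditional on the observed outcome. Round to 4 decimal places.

P(¬H | E) ≈ 0.9751

Let H be the event that the message is spam. P(H) = 0.159, so P(¬H) = 0.841. With E the 'not-flagged' result, P(E|H) = 0.103 and P(E|¬H) = 0.762.
P(E) = 0.103·0.159 + 0.762·0.841 = 0.016377 + 0.64084 = 0.65722.
By Bayes' theorem, P(H|E) = 0.016377 / 0.65722 = 0.0249. Hence P(¬H|E) = 1 − 0.0249 = 0.9751.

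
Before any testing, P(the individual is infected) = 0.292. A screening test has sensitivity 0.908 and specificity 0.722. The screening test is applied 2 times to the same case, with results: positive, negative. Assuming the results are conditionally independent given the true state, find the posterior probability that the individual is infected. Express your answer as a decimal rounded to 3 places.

Posterior P(H) ≈ 0.147

With H the event that the individual is infected, the joint likelihood of the observed sequence is P(data|H) = 0.908·0.092 = 0.083536 and P(data|¬H) = 0.278·0.722 = 0.20072.
Bayes: P(H|data) = 0.292·0.083536 / (0.292·0.083536 + 0.708·0.20072) = 0.024393/0.16650 = 0.1465.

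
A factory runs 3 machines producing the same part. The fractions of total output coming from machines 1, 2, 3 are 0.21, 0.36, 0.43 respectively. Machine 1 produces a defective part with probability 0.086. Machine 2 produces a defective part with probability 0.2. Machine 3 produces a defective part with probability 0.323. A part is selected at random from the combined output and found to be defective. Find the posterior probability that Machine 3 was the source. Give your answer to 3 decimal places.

P(defective|M1) = 0.086; P(defective|M2) = 0.2; P(defective|M3) = 0.323.
Prior × likelihood for each source: 0.21·0.086=0.01806, 0.36·0.2=0.07200, 0.43·0.323=0.1389. Summing gives P(defective) = 0.22895.
P(Machine 3 | defective) = 0.1389 / 0.22895 = 0.607.

Posterior probability ≈ 0.607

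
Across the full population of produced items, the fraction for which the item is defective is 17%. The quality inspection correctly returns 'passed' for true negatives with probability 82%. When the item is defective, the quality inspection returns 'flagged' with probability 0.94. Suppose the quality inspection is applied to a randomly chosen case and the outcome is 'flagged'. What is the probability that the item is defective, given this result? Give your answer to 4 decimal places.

P(H | E) ≈ 0.5168

Write H for 'the item is defective'. Prior odds H:¬H = 0.17/0.83 = 0.20482. For the 'flagged' outcome, the likelihood ratio is 0.94/0.18 = 5.2222.
Posterior odds = 0.20482 × 5.2222 = 1.0696, so P(H|E) = 1.0696/(1+1.0696) = 0.5168.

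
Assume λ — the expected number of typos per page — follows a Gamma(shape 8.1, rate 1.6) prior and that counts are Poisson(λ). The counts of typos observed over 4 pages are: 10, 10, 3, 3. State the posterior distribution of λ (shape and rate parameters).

Posterior: Gamma(shape=34.1, rate=5.6)

The Poisson likelihood adds the total count to the shape and the number of exposure periods to the rate. Here ∑xᵢ = 26 and n = 4, so shape 8.1→34.1 and rate 1.6→5.6.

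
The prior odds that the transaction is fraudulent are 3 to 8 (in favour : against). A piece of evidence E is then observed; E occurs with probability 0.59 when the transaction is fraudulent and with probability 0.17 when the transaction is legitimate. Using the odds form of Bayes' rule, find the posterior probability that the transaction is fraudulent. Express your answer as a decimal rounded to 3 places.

Prior odds = 3/8 = 0.37500. In log-odds, ln(0.37500) = -0.98083.
Add log likelihood ratio: ln(3.4706) = 1.2443.
Posterior log-odds = 0.26349, so posterior odds = exp(0.26349) = 1.3015. Converting, P(H|E) = 1.3015/2.3015 = 0.565.

Posterior probability ≈ 0.565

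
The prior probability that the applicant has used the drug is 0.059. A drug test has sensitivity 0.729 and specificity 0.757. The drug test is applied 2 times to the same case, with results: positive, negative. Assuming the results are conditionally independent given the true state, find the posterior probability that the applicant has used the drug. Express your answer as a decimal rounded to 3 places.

With H the event that the applicant has used the drug, the joint likelihood of the observed sequence is P(data|H) = 0.729·0.271 = 0.19756 and P(data|¬H) = 0.243·0.757 = 0.18395.
Bayes: P(H|data) = 0.059·0.19756 / (0.059·0.19756 + 0.941·0.18395) = 0.011656/0.18475 = 0.0631.

Posterior P(H) ≈ 0.063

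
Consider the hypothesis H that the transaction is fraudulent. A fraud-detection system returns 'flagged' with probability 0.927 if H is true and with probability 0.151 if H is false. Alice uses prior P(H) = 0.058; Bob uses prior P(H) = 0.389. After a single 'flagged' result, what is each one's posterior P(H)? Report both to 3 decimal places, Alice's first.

P('+'|H) = 0.927, P('+'|¬H) = 0.151.
Alice: numerator 0.927·0.058 = 0.053766; evidence = 0.053766+0.151·0.942 = 0.19601; posterior = 0.274.
Bob: numerator 0.927·0.389 = 0.36060; evidence = 0.36060+0.151·0.611 = 0.45286; posterior = 0.796.

Alice: 0.274; Bob: 0.796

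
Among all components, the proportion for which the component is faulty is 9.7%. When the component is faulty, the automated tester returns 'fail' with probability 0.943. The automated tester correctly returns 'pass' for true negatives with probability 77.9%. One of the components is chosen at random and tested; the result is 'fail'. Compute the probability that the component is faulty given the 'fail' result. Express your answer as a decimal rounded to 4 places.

Let H be the event that the component is faulty. P(H) = 0.097, so P(¬H) = 0.903. With E the 'fail' result, P(E|H) = 0.943 and P(E|¬H) = 0.221.
P(E) = 0.943·0.097 + 0.221·0.903 = 0.091471 + 0.19956 = 0.29103.
By Bayes' theorem, P(H|E) = 0.091471 / 0.29103 = 0.3143.

P(H | E) ≈ 0.3143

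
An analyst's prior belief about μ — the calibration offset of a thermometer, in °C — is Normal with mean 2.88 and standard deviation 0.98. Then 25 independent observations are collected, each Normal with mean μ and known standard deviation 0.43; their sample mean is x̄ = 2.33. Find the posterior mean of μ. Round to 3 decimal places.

With known σ, the Normal prior is conjugate. Weight on the data is w = (n/σ²)/(n/σ² + 1/τ₀²) = 135.208/(135.208+1.04123) = 0.99236.
Posterior mean = w·x̄ + (1−w)·μ₀ = 0.99236·2.33 + 0.0076421·2.88 = 2.334.

Posterior mean ≈ 2.334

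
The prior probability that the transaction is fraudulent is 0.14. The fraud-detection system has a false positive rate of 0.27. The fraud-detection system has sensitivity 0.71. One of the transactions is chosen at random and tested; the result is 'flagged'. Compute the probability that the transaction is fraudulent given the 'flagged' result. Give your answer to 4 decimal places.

Write H for 'the transaction is fraudulent'. Prior odds H:¬H = 0.14/0.86 = 0.16279. For the 'flagged' outcome, the likelihood ratio is 0.71/0.27 = 2.6296.
Posterior odds = 0.16279 × 2.6296 = 0.42808, so P(H|E) = 0.42808/(1+0.42808) = 0.2998.

P(H | E) ≈ 0.2998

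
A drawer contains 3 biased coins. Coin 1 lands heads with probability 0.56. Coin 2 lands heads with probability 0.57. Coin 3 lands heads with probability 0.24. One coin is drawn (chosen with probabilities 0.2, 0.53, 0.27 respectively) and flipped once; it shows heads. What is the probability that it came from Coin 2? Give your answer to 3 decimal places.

Posterior probability ≈ 0.631

Tabulate prior·likelihood by source: [1] prior 0.2, lik 0.56, product 0.1120; [2] prior 0.53, lik 0.57, product 0.3021; [3] prior 0.27, lik 0.24, product 0.06480.
Normalizing constant = 0.47890; the posterior for Coin 2 is its product over the sum, 0.3021/0.47890 = 0.631.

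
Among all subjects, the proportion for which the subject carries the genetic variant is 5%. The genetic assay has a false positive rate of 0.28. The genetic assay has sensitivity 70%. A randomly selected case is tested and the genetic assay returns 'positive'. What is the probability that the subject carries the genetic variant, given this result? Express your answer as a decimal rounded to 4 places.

Write H for 'the subject carries the genetic variant'. Prior odds H:¬H = 0.05/0.95 = 0.052632. For the 'positive' outcome, the likelihood ratio is 0.7/0.28 = 2.5000.
Posterior odds = 0.052632 × 2.5000 = 0.13158, so P(H|E) = 0.13158/(1+0.13158) = 0.1163.

P(H | E) ≈ 0.1163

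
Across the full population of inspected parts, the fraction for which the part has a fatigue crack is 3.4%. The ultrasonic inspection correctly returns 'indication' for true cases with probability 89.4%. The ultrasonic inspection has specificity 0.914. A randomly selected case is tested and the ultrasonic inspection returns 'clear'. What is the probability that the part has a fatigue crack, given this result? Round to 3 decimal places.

P(H | E) ≈ 0.004

Write H for 'the part has a fatigue crack'. Prior odds H:¬H = 0.034/0.966 = 0.035197. For the 'clear' outcome, the likelihood ratio is 0.106/0.914 = 0.11597.
Posterior odds = 0.035197 × 0.11597 = 0.0040819, so P(H|E) = 0.0040819/(1+0.0040819) = 0.004.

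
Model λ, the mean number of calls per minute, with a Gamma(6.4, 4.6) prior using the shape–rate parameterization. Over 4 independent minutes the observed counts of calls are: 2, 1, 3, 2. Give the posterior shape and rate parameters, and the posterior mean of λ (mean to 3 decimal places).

The Poisson likelihood adds the total count to the shape and the number of exposure periods to the rate. Here ∑xᵢ = 8 and n = 4, so shape 6.4→14.4 and rate 4.6→8.6.
Posterior mean = shape/rate = 14.4/8.6 = 1.674.

Posterior: Gamma(shape=14.4, rate=8.6); mean ≈ 1.674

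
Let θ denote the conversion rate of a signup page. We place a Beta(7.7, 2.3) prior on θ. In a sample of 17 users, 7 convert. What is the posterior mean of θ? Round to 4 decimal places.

Posterior mean ≈ 0.5444

Observing 7 successes and 10 failures updates Beta(7.7, 2.3) by adding the success and failure counts to the two shape parameters: α = 7.7+7 = 14.7, β = 2.3+10 = 12.3.
Posterior mean = α/(α+β) = 14.7/27 = 0.5444.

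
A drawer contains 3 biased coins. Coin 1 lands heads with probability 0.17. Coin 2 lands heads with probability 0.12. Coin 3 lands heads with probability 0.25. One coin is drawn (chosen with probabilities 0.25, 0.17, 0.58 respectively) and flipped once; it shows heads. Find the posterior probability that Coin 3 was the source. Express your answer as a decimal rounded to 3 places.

Tabulate prior·likelihood by source: [1] prior 0.25, lik 0.17, product 0.04250; [2] prior 0.17, lik 0.12, product 0.02040; [3] prior 0.58, lik 0.25, product 0.1450.
Normalizing constant = 0.20790; the posterior for Coin 3 is its product over the sum, 0.1450/0.20790 = 0.697.

Posterior probability ≈ 0.697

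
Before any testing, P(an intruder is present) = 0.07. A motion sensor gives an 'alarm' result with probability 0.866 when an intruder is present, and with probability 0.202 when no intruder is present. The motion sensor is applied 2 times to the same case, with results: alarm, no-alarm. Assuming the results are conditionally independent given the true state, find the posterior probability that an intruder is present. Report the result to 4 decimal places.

Posterior P(H) ≈ 0.0514

With H the event that an intruder is present, the joint likelihood of the observed sequence is P(data|H) = 0.866·0.134 = 0.11604 and P(data|¬H) = 0.202·0.798 = 0.16120.
Bayes: P(H|data) = 0.07·0.11604 / (0.07·0.11604 + 0.93·0.16120) = 0.0081231/0.15804 = 0.0514.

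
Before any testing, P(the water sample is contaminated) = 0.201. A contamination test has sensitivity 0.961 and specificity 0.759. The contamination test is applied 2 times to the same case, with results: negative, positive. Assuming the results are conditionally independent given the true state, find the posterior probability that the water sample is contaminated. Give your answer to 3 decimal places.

Posterior P(H) ≈ 0.049

With H the event that the water sample is contaminated, the joint likelihood of the observed sequence is P(data|H) = 0.039·0.961 = 0.037479 and P(data|¬H) = 0.759·0.241 = 0.18292.
Bayes: P(H|data) = 0.201·0.037479 / (0.201·0.037479 + 0.799·0.18292) = 0.0075333/0.15369 = 0.0490.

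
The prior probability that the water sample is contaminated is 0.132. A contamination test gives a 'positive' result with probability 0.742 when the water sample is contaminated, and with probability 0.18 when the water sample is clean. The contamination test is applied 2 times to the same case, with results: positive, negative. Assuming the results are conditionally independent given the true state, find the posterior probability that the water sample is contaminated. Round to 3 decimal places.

Posterior P(H) ≈ 0.165

Let H be the event that the water sample is contaminated; start with P(H) = 0.132. P('positive'|H) = 0.742, P('positive'|¬H) = 0.18.
Update on result 1 ('positive'): P(H) ← 0.742·0.1320 / (0.742·0.1320 + 0.18·0.8680) = 0.097944/0.25418 = 0.3853.
Update on result 2 ('negative'): P(H) ← 0.258·0.3853 / (0.258·0.3853 + 0.82·0.6147) = 0.099414/0.60345 = 0.1647.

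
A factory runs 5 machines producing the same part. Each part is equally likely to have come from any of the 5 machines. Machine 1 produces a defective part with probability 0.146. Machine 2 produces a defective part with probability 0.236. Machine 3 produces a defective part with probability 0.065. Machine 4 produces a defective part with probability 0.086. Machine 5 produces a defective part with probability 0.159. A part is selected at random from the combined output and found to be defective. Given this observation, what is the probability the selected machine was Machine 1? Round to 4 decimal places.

P(defective|M1) = 0.146; P(defective|M2) = 0.236; P(defective|M3) = 0.065; P(defective|M4) = 0.086; P(defective|M5) = 0.159.
Prior × likelihood for each source: 0.2·0.146=0.02920, 0.2·0.236=0.04720, 0.2·0.065=0.01300, 0.2·0.086=0.01720, 0.2·0.159=0.03180. Summing gives P(defective) = 0.13840.
P(Machine 1 | defective) = 0.02920 / 0.13840 = 0.2110.

Posterior probability ≈ 0.2110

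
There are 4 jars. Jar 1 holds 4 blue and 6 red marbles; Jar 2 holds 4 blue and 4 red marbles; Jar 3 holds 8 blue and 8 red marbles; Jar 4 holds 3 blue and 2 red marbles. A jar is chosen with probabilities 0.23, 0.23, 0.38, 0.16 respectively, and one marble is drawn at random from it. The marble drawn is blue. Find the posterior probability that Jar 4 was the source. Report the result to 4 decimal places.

P(blue|Jar 1) = 0.4; P(blue|Jar 2) = 0.5; P(blue|Jar 3) = 0.5; P(blue|Jar 4) = 0.6.
Prior × likelihood for each source: 0.23·0.4=0.09200, 0.23·0.5=0.1150, 0.38·0.5=0.1900, 0.16·0.6=0.09600. Summing gives P(blue) = 0.49300.
P(Jar 4 | blue) = 0.09600 / 0.49300 = 0.1947.

Posterior probability ≈ 0.1947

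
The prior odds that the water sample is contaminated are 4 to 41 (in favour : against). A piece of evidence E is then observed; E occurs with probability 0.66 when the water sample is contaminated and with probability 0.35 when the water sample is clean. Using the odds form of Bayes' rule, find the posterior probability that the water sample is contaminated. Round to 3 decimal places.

Prior odds = 4/41 = 0.097561.
Likelihood ratio for E = 0.66/0.35 = 1.8857.
Posterior odds = prior odds × LR = 0.18397.
Posterior probability = odds/(1+odds) = 0.18397/1.1840 = 0.155.

Posterior probability ≈ 0.155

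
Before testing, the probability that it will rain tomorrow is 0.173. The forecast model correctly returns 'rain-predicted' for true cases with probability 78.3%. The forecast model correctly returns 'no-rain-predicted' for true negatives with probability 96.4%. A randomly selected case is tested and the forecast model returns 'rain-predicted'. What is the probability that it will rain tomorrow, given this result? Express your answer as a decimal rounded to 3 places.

Write H for 'it will rain tomorrow'. Prior odds H:¬H = 0.173/0.827 = 0.20919. For the 'rain-predicted' outcome, the likelihood ratio is 0.783/0.036 = 21.750.
Posterior odds = 0.20919 × 21.750 = 4.5499, so P(H|E) = 4.5499/(1+4.5499) = 0.820.

P(H | E) ≈ 0.820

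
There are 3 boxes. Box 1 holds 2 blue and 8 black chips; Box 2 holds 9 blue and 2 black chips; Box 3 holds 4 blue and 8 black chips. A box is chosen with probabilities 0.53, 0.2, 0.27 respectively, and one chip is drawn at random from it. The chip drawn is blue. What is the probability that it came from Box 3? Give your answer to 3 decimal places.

P(blue|Box 1) = 0.2; P(blue|Box 2) = 0.8182; P(blue|Box 3) = 0.3333.
Prior × likelihood for each source: 0.53·0.2=0.1060, 0.2·0.8182=0.1636, 0.27·0.3333=0.09000. Summing gives P(blue) = 0.35964.
P(Box 3 | blue) = 0.09000 / 0.35964 = 0.250.

Posterior probability ≈ 0.250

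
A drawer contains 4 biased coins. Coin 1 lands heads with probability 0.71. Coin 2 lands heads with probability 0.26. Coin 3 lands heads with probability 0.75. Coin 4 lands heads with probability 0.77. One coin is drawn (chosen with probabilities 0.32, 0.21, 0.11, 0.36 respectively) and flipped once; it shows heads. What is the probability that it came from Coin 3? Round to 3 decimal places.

Posterior probability ≈ 0.129

P(heads|C1) = 0.71; P(heads|C2) = 0.26; P(heads|C3) = 0.75; P(heads|C4) = 0.77.
Prior × likelihood for each source: 0.32·0.71=0.2272, 0.21·0.26=0.05460, 0.11·0.75=0.08250, 0.36·0.77=0.2772. Summing gives P(heads) = 0.64150.
P(Coin 3 | heads) = 0.08250 / 0.64150 = 0.129.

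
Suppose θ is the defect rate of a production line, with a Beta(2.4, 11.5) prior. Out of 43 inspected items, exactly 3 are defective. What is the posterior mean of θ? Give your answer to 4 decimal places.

Observing 3 successes and 40 failures updates Beta(2.4, 11.5) by adding the success and failure counts to the two shape parameters: α = 2.4+3 = 5.4, β = 11.5+40 = 51.5.
E[θ | data] = 5.4/(5.4+51.5) = 0.0949.

Posterior mean ≈ 0.0949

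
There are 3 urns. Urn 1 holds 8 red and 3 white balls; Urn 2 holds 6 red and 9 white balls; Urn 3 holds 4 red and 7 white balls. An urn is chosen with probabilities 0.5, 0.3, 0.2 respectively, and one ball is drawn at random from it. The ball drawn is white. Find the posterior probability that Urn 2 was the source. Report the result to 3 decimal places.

P(white|Urn 1) = 0.2727; P(white|Urn 2) = 0.6; P(white|Urn 3) = 0.6364.
Prior × likelihood for each source: 0.5·0.2727=0.1364, 0.3·0.6=0.1800, 0.2·0.6364=0.1273. Summing gives P(white) = 0.44364.
P(Urn 2 | white) = 0.1800 / 0.44364 = 0.406.

Posterior probability ≈ 0.406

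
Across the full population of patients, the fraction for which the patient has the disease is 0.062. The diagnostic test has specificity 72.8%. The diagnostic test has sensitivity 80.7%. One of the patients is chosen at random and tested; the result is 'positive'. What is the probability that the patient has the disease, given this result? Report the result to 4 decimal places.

P(H | E) ≈ 0.1640

Write H for 'the patient has the disease'. Prior odds H:¬H = 0.062/0.938 = 0.066098. For the 'positive' outcome, the likelihood ratio is 0.807/0.272 = 2.9669.
Posterior odds = 0.066098 × 2.9669 = 0.19611, so P(H|E) = 0.19611/(1+0.19611) = 0.1640.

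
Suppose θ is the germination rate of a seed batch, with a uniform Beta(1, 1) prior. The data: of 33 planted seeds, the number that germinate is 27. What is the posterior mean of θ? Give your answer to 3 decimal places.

Posterior mean ≈ 0.800

The binomial likelihood is conjugate to the Beta prior: with 27 successes and 6 failures, the posterior is Beta(1+27, 1+6) = Beta(28, 7).
Posterior mean = α/(α+β) = 28/35 = 0.800.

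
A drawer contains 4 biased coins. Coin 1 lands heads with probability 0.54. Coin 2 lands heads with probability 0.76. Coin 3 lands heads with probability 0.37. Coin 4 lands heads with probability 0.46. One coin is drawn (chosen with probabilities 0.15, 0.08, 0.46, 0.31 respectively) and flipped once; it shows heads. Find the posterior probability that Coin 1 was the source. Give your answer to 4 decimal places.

Posterior probability ≈ 0.1782

P(heads|C1) = 0.54; P(heads|C2) = 0.76; P(heads|C3) = 0.37; P(heads|C4) = 0.46.
Prior × likelihood for each source: 0.15·0.54=0.08100, 0.08·0.76=0.06080, 0.46·0.37=0.1702, 0.31·0.46=0.1426. Summing gives P(heads) = 0.45460.
P(Coin 1 | heads) = 0.08100 / 0.45460 = 0.1782.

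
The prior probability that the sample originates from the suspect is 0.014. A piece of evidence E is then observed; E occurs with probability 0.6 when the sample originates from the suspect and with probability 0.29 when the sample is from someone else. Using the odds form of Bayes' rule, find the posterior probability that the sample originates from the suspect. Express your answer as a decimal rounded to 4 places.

Prior odds = 0.014/(1−0.014) = 0.014199.
Likelihood ratio for E = 0.6/0.29 = 2.0690.
Posterior odds = prior odds × LR = 0.029377.
Posterior probability = odds/(1+odds) = 0.029377/1.0294 = 0.0285.

Posterior probability ≈ 0.0285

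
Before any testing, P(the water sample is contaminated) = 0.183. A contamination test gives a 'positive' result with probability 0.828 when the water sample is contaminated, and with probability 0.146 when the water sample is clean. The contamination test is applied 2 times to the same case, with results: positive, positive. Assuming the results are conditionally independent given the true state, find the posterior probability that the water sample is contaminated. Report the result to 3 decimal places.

With H the event that the water sample is contaminated, the joint likelihood of the observed sequence is P(data|H) = 0.828·0.828 = 0.68558 and P(data|¬H) = 0.146·0.146 = 0.021316.
Bayes: P(H|data) = 0.183·0.68558 / (0.183·0.68558 + 0.817·0.021316) = 0.12546/0.14288 = 0.8781.

Posterior P(H) ≈ 0.878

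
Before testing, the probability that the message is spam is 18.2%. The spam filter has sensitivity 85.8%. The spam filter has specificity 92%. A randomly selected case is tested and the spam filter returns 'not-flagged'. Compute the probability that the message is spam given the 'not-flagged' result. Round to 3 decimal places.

Let H be the event that the message is spam. P(H) = 0.182, so P(¬H) = 0.818. With E the 'not-flagged' result, P(E|H) = 0.142 and P(E|¬H) = 0.92.
P(E) = 0.142·0.182 + 0.92·0.818 = 0.025844 + 0.75256 = 0.77840.
By Bayes' theorem, P(H|E) = 0.025844 / 0.77840 = 0.033.

P(H | E) ≈ 0.033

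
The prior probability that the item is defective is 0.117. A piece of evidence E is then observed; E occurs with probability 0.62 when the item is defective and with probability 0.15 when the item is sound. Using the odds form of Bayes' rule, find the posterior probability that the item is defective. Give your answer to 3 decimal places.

Posterior probability ≈ 0.354

Prior odds = 0.117/(1−0.117) = 0.13250. In log-odds, ln(0.13250) = -2.0212.
Add log likelihood ratio: ln(4.1333) = 1.4191.
Posterior log-odds = -0.60207, so posterior odds = exp(-0.60207) = 0.54768. Converting, P(H|E) = 0.54768/1.5477 = 0.354.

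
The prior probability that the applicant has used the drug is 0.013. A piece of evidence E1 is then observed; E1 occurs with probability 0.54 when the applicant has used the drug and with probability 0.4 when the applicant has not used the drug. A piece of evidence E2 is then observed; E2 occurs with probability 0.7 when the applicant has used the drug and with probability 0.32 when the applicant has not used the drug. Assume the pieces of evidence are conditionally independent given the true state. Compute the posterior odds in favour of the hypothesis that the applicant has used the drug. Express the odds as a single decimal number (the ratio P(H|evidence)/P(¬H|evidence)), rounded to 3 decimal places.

Prior odds = 0.013/(1−0.013) = 0.013171. In log-odds, ln(0.013171) = -4.3297.
Add log likelihood ratios: ln(1.3500) + ln(2.1875) = 1.0829.
Posterior log-odds = -3.2469, so posterior odds = exp(-3.2469) = 0.038896.

Posterior odds ≈ 0.039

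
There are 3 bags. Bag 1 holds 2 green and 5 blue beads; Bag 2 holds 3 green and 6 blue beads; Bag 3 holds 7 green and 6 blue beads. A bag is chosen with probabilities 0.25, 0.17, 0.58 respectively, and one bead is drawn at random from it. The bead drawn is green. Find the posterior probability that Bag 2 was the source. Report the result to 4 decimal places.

Posterior probability ≈ 0.1287

Tabulate prior·likelihood by source: [1] prior 0.25, lik 0.2857, product 0.07143; [2] prior 0.17, lik 0.3333, product 0.05667; [3] prior 0.58, lik 0.5385, product 0.3123.
Normalizing constant = 0.44040; the posterior for Bag 2 is its product over the sum, 0.05667/0.44040 = 0.1287.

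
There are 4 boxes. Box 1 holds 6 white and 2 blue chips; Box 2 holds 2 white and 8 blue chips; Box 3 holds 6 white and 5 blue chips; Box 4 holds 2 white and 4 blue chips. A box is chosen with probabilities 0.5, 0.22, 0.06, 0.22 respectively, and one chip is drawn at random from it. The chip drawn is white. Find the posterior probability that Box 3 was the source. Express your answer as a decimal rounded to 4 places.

Tabulate prior·likelihood by source: [1] prior 0.5, lik 0.75, product 0.3750; [2] prior 0.22, lik 0.2, product 0.04400; [3] prior 0.06, lik 0.5455, product 0.03273; [4] prior 0.22, lik 0.3333, product 0.07333.
Normalizing constant = 0.52506; the posterior for Box 3 is its product over the sum, 0.03273/0.52506 = 0.0623.

Posterior probability ≈ 0.0623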